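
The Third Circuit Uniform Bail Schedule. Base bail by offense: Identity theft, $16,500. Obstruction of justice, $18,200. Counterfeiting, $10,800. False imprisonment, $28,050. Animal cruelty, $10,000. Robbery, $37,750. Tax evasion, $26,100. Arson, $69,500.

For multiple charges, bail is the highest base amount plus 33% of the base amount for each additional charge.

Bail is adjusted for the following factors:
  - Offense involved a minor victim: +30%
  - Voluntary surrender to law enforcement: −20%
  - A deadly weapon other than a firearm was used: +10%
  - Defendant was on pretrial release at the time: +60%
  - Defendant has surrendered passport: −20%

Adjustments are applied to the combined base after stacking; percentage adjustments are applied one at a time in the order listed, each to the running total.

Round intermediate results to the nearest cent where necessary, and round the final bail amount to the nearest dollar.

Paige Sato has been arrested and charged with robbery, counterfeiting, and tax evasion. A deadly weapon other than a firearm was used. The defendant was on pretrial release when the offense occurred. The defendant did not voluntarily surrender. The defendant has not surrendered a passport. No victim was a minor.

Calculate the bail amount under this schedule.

$87,872

Base amounts from the schedule: robbery $37,750; counterfeiting $10,800; tax evasion $26,100.
Stacking rule: highest base plus 33% of each additional charge. Highest is robbery at $37,750. Additional: $10,800 × 33% = $3,564; $26,100 × 33% = $8,613. Combined base = $37,750 + $12,177 = $49,927.
A deadly weapon other than a firearm was used (+10%): $49,927 × 1.1 = $54,919.70.
Defendant was on pretrial release at the time (+60%): $54,919.70 × 1.6 = $87,871.52.
Rounded to the nearest dollar: $87,872.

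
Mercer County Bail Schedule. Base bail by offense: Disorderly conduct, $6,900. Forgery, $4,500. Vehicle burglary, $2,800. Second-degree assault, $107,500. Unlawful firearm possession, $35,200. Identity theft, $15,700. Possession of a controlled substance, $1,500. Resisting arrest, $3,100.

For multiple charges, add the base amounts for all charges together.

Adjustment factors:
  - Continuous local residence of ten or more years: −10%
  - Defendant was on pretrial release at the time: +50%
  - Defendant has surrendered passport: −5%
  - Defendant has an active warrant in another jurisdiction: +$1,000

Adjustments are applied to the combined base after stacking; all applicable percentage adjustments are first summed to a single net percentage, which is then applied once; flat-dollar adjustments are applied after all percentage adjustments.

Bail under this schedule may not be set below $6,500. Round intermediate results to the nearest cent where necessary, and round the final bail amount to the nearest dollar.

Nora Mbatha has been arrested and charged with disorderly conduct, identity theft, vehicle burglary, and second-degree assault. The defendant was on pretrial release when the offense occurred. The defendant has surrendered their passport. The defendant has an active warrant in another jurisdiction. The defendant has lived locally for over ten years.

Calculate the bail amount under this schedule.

$180,415

Base amounts from the schedule: disorderly conduct $6,900; identity theft $15,700; vehicle burglary $2,800; second-degree assault $107,500.
Stacking rule: sum of all bases. $6,900 + $15,700 + $2,800 + $107,500 = $132,900.
Net percentage adjustment: −10% +50% −5% = +35%. $132,900 × 1.35 = $179,415.
Defendant has an active warrant in another jurisdiction (+$1,000 flat): $179,415 + $1,000 = $180,415.
$180,415 is at or above the $6,500 minimum.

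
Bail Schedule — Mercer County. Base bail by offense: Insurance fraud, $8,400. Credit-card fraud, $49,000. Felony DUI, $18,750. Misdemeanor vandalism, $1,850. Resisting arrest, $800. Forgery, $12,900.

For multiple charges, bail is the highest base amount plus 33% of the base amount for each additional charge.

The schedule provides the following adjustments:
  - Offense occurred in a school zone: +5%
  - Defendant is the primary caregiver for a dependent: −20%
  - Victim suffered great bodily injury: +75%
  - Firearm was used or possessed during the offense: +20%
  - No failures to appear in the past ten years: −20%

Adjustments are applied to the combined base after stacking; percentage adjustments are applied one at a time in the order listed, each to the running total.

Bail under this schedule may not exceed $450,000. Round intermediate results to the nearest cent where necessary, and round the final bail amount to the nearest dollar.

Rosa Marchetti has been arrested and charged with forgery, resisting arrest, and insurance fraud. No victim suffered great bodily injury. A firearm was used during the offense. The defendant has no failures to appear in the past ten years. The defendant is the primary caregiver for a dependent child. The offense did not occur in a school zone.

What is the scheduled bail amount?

Base amounts from the schedule: forgery $12,900; resisting arrest $800; insurance fraud $8,400.
Stacking rule: highest base plus 33% of each additional charge. Highest is forgery at $12,900. Additional: $800 × 33% = $264; $8,400 × 33% = $2,772. Combined base = $12,900 + $3,036 = $15,936.
Defendant is the primary caregiver for a dependent (−20%): $15,936 × 0.8 = $12,748.80.
Firearm was used or possessed during the offense (+20%): $12,748.80 × 1.2 = $15,298.56.
No failures to appear in the past ten years (−20%): $15,298.56 × 0.8 = $12,238.85.
$12,238.85 is within the $450,000 maximum.
Rounded to the nearest dollar: $12,239.

$12,239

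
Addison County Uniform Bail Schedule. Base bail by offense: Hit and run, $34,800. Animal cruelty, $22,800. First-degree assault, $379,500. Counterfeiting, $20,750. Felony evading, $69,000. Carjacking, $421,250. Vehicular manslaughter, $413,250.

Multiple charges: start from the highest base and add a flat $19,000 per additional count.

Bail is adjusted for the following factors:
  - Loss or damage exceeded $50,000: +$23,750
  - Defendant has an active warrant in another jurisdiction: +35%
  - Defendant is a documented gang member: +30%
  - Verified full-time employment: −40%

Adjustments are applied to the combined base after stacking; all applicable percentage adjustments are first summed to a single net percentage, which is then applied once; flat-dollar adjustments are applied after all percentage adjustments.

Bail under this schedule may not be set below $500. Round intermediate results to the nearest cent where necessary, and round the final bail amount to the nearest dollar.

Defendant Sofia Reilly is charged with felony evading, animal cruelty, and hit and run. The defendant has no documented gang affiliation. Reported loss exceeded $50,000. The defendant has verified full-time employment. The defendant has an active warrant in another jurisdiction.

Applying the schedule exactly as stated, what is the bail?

Base amounts from the schedule: felony evading $69,000; animal cruelty $22,800; hit and run $34,800.
Stacking rule: highest base plus $19,000 per additional charge. Highest is felony evading at $69,000; 2 additional charges → +$38,000. Combined base = $107,000.
Net percentage adjustment: +35% −40% = −5%. $107,000 × 0.95 = $101,650.
Loss or damage exceeded $50,000 (+$23,750 flat): $101,650 + $23,750 = $125,400.
$125,400 is at or above the $500 minimum.

$125,400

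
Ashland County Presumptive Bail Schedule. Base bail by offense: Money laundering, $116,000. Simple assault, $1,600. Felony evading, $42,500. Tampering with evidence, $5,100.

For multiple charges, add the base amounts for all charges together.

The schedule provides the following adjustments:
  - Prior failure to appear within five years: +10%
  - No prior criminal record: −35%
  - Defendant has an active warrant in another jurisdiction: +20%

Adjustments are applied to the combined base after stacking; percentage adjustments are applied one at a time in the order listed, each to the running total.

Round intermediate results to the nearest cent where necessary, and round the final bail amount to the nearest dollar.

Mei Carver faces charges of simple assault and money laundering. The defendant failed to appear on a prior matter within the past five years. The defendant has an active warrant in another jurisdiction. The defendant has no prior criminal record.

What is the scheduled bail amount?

$100,901

Base amounts from the schedule: simple assault $1,600; money laundering $116,000.
Stacking rule: sum of all bases. $1,600 + $116,000 = $117,600.
Prior failure to appear within five years (+10%): $117,600 × 1.1 = $129,360.
No prior criminal record (−35%): $129,360 × 0.65 = $84,084.
Defendant has an active warrant in another jurisdiction (+20%): $84,084 × 1.2 = $100,900.80.
Rounded to the nearest dollar: $100,901.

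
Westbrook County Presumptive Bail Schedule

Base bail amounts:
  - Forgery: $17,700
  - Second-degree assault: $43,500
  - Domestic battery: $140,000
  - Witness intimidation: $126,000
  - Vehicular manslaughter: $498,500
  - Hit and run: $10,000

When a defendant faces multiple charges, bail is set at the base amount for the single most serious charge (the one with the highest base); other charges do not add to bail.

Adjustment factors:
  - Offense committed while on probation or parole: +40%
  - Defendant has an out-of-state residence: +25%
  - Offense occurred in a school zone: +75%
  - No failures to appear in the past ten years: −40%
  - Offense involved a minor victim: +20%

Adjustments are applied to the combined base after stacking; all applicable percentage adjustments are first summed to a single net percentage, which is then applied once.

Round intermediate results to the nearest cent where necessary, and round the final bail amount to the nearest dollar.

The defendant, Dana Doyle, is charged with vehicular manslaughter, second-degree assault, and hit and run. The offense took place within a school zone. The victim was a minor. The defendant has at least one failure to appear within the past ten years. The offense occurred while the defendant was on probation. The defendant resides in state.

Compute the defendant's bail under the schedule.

Base amounts from the schedule: vehicular manslaughter $498,500; second-degree assault $43,500; hit and run $10,000.
Stacking rule: use the highest base only. Highest is vehicular manslaughter at $498,500. Combined base = $498,500.
Net percentage adjustment: +40% +75% +20% = +135%. $498,500 × 2.35 = $1,171,475.

$1,171,475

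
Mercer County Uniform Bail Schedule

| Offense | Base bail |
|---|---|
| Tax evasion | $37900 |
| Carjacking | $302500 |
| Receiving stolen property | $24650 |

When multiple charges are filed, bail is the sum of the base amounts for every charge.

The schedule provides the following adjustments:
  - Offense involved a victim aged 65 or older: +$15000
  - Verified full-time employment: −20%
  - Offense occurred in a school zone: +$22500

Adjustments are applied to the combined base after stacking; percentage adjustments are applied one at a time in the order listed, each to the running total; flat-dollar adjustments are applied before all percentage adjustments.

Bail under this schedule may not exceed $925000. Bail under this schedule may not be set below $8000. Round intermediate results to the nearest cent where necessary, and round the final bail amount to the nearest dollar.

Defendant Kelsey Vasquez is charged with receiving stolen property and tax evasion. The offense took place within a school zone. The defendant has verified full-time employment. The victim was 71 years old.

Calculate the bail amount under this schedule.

$80040

Base amounts from the schedule: receiving stolen property $24650; tax evasion $37900.
Stacking rule: sum of all bases. $24650 + $37900 = $62550.
Offense involved a victim aged 65 or older (+$15000 flat): $62550 + $15000 = $77550.
Offense occurred in a school zone (+$22500 flat): $77550 + $22500 = $100050.
Verified full-time employment (−20%): $100050 × 0.8 = $80040.
$80040 is within the $925000 maximum.
$80040 is at or above the $8000 minimum.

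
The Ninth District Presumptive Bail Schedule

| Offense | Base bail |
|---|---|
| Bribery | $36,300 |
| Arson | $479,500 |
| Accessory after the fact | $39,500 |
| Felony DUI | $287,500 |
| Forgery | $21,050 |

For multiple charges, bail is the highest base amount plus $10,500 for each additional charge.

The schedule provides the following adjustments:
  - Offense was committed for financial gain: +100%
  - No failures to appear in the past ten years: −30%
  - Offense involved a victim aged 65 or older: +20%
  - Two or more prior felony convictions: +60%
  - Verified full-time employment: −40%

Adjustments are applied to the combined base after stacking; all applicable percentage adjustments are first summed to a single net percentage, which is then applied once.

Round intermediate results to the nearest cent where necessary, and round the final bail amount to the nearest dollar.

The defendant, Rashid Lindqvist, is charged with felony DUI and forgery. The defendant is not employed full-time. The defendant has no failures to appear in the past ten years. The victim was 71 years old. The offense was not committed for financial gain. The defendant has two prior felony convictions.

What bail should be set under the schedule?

$447,000

Base amounts from the schedule: felony DUI $287,500; forgery $21,050.
Stacking rule: highest base plus $10,500 per additional charge. Highest is felony DUI at $287,500; 1 additional charge → +$10,500. Combined base = $298,000.
Net percentage adjustment: −30% +20% +60% = +50%. $298,000 × 1.5 = $447,000.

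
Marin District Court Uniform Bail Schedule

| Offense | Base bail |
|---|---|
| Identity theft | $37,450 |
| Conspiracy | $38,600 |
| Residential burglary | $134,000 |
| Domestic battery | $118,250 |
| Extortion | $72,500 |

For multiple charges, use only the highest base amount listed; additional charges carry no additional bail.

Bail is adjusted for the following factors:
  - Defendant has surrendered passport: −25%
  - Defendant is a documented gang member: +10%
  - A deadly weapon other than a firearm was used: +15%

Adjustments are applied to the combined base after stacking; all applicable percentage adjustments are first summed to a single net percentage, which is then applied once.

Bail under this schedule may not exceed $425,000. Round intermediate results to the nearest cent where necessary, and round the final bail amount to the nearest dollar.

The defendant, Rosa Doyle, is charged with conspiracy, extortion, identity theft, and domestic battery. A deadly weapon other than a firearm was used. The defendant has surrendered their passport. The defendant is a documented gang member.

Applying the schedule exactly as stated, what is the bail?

Base amounts from the schedule: conspiracy $38,600; extortion $72,500; identity theft $37,450; domestic battery $118,250.
Stacking rule: use the highest base only. Highest is domestic battery at $118,250. Combined base = $118,250.
Net percentage adjustment: −25% +10% +15% = +0%. $118,250 × 1 = $118,250.
$118,250 is within the $425,000 maximum.

$118,250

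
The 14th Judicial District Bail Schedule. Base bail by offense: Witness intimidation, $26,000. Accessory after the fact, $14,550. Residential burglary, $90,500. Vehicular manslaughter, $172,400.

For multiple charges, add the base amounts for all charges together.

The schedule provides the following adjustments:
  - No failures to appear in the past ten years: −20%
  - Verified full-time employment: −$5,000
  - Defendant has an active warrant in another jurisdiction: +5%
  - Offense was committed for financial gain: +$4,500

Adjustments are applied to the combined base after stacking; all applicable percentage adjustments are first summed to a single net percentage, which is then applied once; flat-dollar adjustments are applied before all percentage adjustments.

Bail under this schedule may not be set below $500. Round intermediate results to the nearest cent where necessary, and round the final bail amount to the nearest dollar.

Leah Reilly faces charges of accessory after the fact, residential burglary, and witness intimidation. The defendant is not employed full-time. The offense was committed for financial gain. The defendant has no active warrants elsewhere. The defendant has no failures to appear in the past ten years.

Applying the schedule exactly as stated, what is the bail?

Base amounts from the schedule: accessory after the fact $14,550; residential burglary $90,500; witness intimidation $26,000.
Stacking rule: sum of all bases. $14,550 + $90,500 + $26,000 = $131,050.
Offense was committed for financial gain (+$4,500 flat): $131,050 + $4,500 = $135,550.
No failures to appear in the past ten years (−20%): $135,550 × 0.8 = $108,440.
$108,440 is at or above the $500 minimum.

$108,440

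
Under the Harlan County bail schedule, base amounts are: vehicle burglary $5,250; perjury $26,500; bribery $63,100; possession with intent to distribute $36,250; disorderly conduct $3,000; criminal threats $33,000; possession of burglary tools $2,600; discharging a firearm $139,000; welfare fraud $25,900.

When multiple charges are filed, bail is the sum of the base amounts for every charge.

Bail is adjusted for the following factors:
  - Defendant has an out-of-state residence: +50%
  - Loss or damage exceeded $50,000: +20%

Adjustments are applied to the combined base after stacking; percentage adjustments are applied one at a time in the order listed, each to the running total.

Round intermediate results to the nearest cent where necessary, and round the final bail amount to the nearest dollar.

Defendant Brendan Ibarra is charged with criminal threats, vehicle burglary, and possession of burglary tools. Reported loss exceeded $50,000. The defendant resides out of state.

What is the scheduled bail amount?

$73,530

Base amounts from the schedule: criminal threats $33,000; vehicle burglary $5,250; possession of burglary tools $2,600.
Stacking rule: sum of all bases. $33,000 + $5,250 + $2,600 = $40,850.
Defendant has an out-of-state residence (+50%): $40,850 × 1.5 = $61,275.
Loss or damage exceeded $50,000 (+20%): $61,275 × 1.2 = $73,530.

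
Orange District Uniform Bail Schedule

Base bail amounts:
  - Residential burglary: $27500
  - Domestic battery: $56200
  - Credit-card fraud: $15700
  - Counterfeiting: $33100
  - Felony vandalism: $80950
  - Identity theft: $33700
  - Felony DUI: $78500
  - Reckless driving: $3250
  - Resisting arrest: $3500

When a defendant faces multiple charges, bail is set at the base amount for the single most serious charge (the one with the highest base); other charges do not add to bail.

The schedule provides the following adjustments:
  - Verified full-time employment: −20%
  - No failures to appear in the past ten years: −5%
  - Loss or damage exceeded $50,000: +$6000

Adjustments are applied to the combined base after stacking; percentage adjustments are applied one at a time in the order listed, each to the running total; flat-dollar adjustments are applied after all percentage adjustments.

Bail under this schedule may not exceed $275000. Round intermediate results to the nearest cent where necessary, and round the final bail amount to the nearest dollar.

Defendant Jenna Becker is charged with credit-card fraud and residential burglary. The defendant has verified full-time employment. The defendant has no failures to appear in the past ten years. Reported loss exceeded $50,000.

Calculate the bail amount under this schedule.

Base amounts from the schedule: credit-card fraud $15700; residential burglary $27500.
Stacking rule: use the highest base only. Highest is residential burglary at $27500. Combined base = $27500.
Verified full-time employment (−20%): $27500 × 0.8 = $22000.
No failures to appear in the past ten years (−5%): $22000 × 0.95 = $20900.
Loss or damage exceeded $50,000 (+$6000 flat): $20900 + $6000 = $26900.
$26900 is within the $275000 maximum.

$26900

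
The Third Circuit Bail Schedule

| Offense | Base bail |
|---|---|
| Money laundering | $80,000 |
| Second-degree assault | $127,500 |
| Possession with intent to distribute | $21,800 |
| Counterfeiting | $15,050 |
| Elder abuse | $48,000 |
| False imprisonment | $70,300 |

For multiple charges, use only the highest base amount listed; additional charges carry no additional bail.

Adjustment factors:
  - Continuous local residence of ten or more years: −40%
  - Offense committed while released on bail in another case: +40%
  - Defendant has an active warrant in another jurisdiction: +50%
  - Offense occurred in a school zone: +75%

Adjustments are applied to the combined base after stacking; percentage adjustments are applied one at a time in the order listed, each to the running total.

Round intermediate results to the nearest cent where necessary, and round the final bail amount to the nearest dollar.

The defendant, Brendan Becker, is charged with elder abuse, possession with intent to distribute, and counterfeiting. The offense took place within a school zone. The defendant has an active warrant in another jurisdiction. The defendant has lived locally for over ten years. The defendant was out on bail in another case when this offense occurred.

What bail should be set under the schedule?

Base amounts from the schedule: elder abuse $48,000; possession with intent to distribute $21,800; counterfeiting $15,050.
Stacking rule: use the highest base only. Highest is elder abuse at $48,000. Combined base = $48,000.
Continuous local residence of ten or more years (−40%): $48,000 × 0.6 = $28,800.
Offense committed while released on bail in another case (+40%): $28,800 × 1.4 = $40,320.
Defendant has an active warrant in another jurisdiction (+50%): $40,320 × 1.5 = $60,480.
Offense occurred in a school zone (+75%): $60,480 × 1.75 = $105,840.

$105,840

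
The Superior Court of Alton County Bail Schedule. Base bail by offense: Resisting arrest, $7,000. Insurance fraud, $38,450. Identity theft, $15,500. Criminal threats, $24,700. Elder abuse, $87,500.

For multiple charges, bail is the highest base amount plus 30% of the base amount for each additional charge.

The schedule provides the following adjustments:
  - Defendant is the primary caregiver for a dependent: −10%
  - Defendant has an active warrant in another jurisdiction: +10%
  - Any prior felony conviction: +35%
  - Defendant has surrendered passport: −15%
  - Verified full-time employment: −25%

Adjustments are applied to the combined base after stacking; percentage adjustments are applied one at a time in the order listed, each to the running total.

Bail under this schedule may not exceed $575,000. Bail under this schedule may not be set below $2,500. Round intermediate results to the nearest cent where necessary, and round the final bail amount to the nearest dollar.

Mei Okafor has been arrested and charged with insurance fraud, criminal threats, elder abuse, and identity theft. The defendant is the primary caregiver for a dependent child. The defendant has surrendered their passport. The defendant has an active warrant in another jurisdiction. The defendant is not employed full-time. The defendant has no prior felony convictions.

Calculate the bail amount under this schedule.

$93,486

Base amounts from the schedule: insurance fraud $38,450; criminal threats $24,700; elder abuse $87,500; identity theft $15,500.
Stacking rule: highest base plus 30% of each additional charge. Highest is elder abuse at $87,500. Additional: $38,450 × 30% = $11,535; $24,700 × 30% = $7,410; $15,500 × 30% = $4,650. Combined base = $87,500 + $23,595 = $111,095.
Defendant is the primary caregiver for a dependent (−10%): $111,095 × 0.9 = $99,985.50.
Defendant has an active warrant in another jurisdiction (+10%): $99,985.50 × 1.1 = $109,984.05.
Defendant has surrendered passport (−15%): $109,984.05 × 0.85 = $93,486.44.
$93,486.44 is within the $575,000 maximum.
$93,486.44 is at or above the $2,500 minimum.
Rounded to the nearest dollar: $93,486.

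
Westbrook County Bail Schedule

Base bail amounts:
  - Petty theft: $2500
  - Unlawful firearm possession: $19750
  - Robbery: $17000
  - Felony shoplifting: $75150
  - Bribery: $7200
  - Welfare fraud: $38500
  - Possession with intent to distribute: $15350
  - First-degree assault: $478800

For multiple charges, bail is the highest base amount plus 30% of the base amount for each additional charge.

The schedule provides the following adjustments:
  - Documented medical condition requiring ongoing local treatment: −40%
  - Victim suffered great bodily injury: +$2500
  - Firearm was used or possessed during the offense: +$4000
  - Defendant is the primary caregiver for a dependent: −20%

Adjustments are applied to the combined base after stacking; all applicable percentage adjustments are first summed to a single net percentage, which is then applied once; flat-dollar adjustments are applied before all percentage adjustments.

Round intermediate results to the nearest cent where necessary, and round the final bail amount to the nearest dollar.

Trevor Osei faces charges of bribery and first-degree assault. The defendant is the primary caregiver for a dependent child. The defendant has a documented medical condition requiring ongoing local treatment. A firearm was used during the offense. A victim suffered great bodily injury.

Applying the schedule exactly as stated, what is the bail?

$194984

Base amounts from the schedule: bribery $7200; first-degree assault $478800.
Stacking rule: highest base plus 30% of each additional charge. Highest is first-degree assault at $478800. Additional: $7200 × 30% = $2160. Combined base = $478800 + $2160 = $480960.
Victim suffered great bodily injury (+$2500 flat): $480960 + $2500 = $483460.
Firearm was used or possessed during the offense (+$4000 flat): $483460 + $4000 = $487460.
Net percentage adjustment: −40% −20% = −60%. $487460 × 0.4 = $194984.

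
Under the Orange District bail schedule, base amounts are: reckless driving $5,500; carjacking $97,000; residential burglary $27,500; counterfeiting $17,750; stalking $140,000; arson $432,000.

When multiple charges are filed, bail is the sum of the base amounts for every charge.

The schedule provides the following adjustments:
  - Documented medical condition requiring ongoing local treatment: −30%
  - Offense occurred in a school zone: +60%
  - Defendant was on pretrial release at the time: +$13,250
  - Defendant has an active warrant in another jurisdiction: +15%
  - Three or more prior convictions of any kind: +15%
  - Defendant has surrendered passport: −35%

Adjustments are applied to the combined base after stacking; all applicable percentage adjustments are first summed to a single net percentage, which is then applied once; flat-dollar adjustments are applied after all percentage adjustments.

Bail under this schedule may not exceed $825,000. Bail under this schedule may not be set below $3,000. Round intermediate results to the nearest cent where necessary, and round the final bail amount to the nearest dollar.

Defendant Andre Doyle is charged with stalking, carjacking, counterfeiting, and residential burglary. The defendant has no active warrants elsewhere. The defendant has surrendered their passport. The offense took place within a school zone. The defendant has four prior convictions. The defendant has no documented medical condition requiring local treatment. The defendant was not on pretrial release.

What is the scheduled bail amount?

$395,150

Base amounts from the schedule: stalking $140,000; carjacking $97,000; counterfeiting $17,750; residential burglary $27,500.
Stacking rule: sum of all bases. $140,000 + $97,000 + $17,750 + $27,500 = $282,250.
Net percentage adjustment: +60% +15% −35% = +40%. $282,250 × 1.4 = $395,150.
$395,150 is within the $825,000 maximum.
$395,150 is at or above the $3,000 minimum.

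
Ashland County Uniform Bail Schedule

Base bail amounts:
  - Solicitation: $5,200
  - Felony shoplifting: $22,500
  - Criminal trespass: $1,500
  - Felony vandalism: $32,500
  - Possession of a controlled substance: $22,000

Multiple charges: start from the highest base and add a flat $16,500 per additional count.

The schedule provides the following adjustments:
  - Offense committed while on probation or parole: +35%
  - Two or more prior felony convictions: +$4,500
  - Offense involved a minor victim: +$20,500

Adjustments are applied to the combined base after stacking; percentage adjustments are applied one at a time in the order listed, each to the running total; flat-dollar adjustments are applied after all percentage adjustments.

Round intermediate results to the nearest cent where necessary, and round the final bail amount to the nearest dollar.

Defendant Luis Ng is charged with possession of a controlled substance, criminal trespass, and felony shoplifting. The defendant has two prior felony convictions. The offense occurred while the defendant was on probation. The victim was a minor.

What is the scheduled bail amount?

$99,925

Base amounts from the schedule: possession of a controlled substance $22,000; criminal trespass $1,500; felony shoplifting $22,500.
Stacking rule: highest base plus $16,500 per additional charge. Highest is felony shoplifting at $22,500; 2 additional charges → +$33,000. Combined base = $55,500.
Offense committed while on probation or parole (+35%): $55,500 × 1.35 = $74,925.
Two or more prior felony convictions (+$4,500 flat): $74,925 + $4,500 = $79,425.
Offense involved a minor victim (+$20,500 flat): $79,425 + $20,500 = $99,925.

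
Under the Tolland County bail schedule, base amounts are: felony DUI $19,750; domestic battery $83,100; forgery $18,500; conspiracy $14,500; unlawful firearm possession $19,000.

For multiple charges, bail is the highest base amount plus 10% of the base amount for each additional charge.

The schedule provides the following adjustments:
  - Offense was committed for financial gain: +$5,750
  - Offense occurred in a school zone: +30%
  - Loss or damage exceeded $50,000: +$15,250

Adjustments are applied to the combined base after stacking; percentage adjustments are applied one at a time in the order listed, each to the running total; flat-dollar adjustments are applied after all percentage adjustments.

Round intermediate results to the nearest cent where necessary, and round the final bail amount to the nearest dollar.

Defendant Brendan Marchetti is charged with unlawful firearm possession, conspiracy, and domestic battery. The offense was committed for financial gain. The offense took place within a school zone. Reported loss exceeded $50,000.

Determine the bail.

Base amounts from the schedule: unlawful firearm possession $19,000; conspiracy $14,500; domestic battery $83,100.
Stacking rule: highest base plus 10% of each additional charge. Highest is domestic battery at $83,100. Additional: $19,000 × 10% = $1,900; $14,500 × 10% = $1,450. Combined base = $83,100 + $3,350 = $86,450.
Offense occurred in a school zone (+30%): $86,450 × 1.3 = $112,385.
Offense was committed for financial gain (+$5,750 flat): $112,385 + $5,750 = $118,135.
Loss or damage exceeded $50,000 (+$15,250 flat): $118,135 + $15,250 = $133,385.

$133,385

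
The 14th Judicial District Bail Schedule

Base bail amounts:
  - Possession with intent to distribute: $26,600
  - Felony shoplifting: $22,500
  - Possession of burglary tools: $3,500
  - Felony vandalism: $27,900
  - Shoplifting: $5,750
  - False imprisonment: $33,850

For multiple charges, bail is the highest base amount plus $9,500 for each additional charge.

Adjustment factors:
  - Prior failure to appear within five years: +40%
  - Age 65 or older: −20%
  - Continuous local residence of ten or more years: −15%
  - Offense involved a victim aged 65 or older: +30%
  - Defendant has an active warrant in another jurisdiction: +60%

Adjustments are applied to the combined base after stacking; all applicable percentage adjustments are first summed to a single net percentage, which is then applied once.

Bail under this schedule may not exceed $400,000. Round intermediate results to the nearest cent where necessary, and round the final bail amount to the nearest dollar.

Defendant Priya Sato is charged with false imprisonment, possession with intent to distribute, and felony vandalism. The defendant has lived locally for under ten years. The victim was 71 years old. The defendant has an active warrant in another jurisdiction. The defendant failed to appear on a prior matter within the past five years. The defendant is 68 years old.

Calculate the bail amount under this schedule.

$110,985

Base amounts from the schedule: false imprisonment $33,850; possession with intent to distribute $26,600; felony vandalism $27,900.
Stacking rule: highest base plus $9,500 per additional charge. Highest is false imprisonment at $33,850; 2 additional charges → +$19,000. Combined base = $52,850.
Net percentage adjustment: +40% −20% +30% +60% = +110%. $52,850 × 2.1 = $110,985.
$110,985 is within the $400,000 maximum.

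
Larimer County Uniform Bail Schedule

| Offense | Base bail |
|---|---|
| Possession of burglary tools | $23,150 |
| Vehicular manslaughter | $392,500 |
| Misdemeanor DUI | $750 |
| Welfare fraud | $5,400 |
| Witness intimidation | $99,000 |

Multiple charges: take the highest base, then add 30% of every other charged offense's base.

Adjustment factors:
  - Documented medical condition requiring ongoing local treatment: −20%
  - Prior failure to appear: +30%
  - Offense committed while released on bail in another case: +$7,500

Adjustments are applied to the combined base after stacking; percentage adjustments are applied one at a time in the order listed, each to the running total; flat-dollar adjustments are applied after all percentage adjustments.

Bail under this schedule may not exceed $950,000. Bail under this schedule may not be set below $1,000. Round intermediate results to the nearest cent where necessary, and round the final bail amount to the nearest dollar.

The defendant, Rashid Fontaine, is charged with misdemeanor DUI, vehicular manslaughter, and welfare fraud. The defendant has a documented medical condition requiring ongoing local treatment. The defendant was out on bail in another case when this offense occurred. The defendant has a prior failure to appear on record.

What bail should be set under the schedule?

Base amounts from the schedule: misdemeanor DUI $750; vehicular manslaughter $392,500; welfare fraud $5,400.
Stacking rule: highest base plus 30% of each additional charge. Highest is vehicular manslaughter at $392,500. Additional: $750 × 30% = $225; $5,400 × 30% = $1,620. Combined base = $392,500 + $1,845 = $394,345.
Documented medical condition requiring ongoing local treatment (−20%): $394,345 × 0.8 = $315,476.
Prior failure to appear (+30%): $315,476 × 1.3 = $410,118.80.
Offense committed while released on bail in another case (+$7,500 flat): $410,118.80 + $7,500 = $417,618.80.
$417,618.80 is within the $950,000 maximum.
$417,618.80 is at or above the $1,000 minimum.
Rounded to the nearest dollar: $417,619.

$417,619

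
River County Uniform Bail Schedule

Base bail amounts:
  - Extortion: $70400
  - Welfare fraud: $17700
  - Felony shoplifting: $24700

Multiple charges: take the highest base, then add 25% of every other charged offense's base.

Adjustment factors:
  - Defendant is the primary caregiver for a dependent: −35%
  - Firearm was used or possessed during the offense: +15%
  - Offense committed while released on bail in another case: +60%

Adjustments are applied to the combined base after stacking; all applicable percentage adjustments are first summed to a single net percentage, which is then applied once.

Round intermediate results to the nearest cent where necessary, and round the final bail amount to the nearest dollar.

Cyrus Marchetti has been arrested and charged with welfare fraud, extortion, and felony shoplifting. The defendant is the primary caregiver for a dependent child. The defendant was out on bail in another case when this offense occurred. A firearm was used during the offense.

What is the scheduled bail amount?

Base amounts from the schedule: welfare fraud $17700; extortion $70400; felony shoplifting $24700.
Stacking rule: highest base plus 25% of each additional charge. Highest is extortion at $70400. Additional: $17700 × 25% = $4425; $24700 × 25% = $6175. Combined base = $70400 + $10600 = $81000.
Net percentage adjustment: −35% +15% +60% = +40%. $81000 × 1.4 = $113400.

$113400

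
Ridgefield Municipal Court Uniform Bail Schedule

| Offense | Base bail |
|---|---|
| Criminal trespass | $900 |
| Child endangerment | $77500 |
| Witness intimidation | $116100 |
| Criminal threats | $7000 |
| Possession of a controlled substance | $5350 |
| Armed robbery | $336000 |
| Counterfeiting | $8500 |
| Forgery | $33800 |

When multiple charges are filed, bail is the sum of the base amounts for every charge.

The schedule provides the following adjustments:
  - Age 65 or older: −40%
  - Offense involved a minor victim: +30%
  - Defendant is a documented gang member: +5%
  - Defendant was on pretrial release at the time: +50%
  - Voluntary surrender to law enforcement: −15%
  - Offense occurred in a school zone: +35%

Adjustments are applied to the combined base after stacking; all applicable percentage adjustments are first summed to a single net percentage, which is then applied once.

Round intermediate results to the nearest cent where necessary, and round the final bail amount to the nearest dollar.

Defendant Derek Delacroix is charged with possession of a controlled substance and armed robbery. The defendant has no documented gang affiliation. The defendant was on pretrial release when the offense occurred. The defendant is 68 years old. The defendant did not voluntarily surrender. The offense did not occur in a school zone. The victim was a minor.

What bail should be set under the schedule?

$477890

Base amounts from the schedule: possession of a controlled substance $5350; armed robbery $336000.
Stacking rule: sum of all bases. $5350 + $336000 = $341350.
Net percentage adjustment: −40% +30% +50% = +40%. $341350 × 1.4 = $477890.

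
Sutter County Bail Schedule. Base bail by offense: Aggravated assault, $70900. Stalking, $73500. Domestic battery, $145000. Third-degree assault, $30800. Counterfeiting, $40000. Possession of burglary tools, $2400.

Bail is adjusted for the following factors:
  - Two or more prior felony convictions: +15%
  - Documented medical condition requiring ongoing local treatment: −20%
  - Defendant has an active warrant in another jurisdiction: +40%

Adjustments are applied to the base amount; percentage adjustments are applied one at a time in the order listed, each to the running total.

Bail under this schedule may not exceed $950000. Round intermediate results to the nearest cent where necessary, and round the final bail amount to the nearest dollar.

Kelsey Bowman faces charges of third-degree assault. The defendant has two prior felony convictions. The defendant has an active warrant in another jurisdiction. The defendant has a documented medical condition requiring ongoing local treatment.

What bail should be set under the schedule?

Base amounts from the schedule: third-degree assault $30800.
Single charge. Combined base = $30800.
Two or more prior felony convictions (+15%): $30800 × 1.15 = $35420.
Documented medical condition requiring ongoing local treatment (−20%): $35420 × 0.8 = $28336.
Defendant has an active warrant in another jurisdiction (+40%): $28336 × 1.4 = $39670.40.
$39670.40 is within the $950000 maximum.
Rounded to the nearest dollar: $39670.

$39670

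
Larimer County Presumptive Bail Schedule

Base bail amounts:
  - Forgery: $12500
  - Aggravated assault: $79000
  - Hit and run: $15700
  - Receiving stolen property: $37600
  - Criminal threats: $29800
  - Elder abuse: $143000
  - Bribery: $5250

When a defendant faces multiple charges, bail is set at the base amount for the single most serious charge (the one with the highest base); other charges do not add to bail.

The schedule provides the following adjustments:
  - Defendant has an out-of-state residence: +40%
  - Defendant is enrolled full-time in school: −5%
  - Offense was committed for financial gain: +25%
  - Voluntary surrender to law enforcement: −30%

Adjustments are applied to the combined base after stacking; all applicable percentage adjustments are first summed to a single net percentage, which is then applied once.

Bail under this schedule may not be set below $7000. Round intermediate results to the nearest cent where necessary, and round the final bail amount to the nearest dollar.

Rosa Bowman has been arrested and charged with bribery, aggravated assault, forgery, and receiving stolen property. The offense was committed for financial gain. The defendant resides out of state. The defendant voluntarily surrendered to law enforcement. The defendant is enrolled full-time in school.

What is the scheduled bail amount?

$102700

Base amounts from the schedule: bribery $5250; aggravated assault $79000; forgery $12500; receiving stolen property $37600.
Stacking rule: use the highest base only. Highest is aggravated assault at $79000. Combined base = $79000.
Net percentage adjustment: +40% −5% +25% −30% = +30%. $79000 × 1.3 = $102700.
$102700 is at or above the $7000 minimum.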